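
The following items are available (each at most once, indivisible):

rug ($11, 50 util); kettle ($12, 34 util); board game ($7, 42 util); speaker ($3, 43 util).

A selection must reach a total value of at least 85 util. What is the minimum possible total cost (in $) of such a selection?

10

Subsets with value ≥ 85, sorted by total cost:
- board game+speaker: cost 10, value 85
- rug+speaker: cost 14, value 93
Minimum cost: 10 $.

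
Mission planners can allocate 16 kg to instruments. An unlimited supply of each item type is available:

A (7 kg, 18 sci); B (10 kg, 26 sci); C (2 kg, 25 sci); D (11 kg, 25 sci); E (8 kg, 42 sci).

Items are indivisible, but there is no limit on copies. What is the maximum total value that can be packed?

Best value-per-unit is C at 25/2, and filling with it alone uses mass 8×2=16. No mix of the others beats 8×25 = 200.

200 sci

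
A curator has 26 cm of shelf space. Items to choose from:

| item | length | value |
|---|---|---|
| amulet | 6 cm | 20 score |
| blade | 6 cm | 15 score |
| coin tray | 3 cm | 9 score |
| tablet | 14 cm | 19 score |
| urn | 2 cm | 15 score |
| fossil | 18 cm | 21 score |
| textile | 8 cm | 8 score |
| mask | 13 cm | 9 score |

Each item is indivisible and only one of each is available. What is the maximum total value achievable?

This is a 0/1 knapsack; check combinations near the capacity.
- amulet+blade+coin tray+urn+textile: length 6+6+3+2+8=25, value 20+15+9+15+8=67
- amulet+coin tray+tablet+urn: length 6+3+14+2=25, value 20+9+19+15=63
- amulet+blade+coin tray+urn: length 6+6+3+2=17, value 20+15+9+15=59
- amulet+blade+urn+textile: length 6+6+2+8=22, value 20+15+15+8=58
Best: 67 score.

67 score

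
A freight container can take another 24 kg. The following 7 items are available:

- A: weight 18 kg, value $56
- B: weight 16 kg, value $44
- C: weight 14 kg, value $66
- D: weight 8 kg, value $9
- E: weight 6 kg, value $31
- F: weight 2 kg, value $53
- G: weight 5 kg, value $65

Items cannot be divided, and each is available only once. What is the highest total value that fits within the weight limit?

Check high-value combinations within 24 kg:
- C+F+G: weight 14+2+5=21, value 66+53+65=184
- B+F+G: weight 16+2+5=23, value 44+53+65=162
- D+E+F+G: weight 8+6+2+5=21, value 9+31+53+65=158
- C+E+F: weight 14+6+2=22, value 66+31+53=150
- E+F+G: weight 6+2+5=13, value 31+53+65=149
Best: $184.

$184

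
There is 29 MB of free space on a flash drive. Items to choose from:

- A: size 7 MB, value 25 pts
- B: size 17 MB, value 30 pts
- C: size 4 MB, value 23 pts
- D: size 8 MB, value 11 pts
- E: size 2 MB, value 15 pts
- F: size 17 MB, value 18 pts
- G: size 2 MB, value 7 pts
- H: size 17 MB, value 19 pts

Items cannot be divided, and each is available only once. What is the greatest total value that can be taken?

Check high-value combinations within 29 MB:
- A+C+D+E+G: size 7+4+8+2+2=23, value 25+23+11+15+7=81
- A+B+C: size 7+17+4=28, value 25+30+23=78
- A+B+E+G: size 7+17+2+2=28, value 25+30+15+7=77
- B+C+E+G: size 17+4+2+2=25, value 30+23+15+7=75
- A+C+D+E: size 7+4+8+2=21, value 25+23+11+15=74
Best: 81 pts.

81 pts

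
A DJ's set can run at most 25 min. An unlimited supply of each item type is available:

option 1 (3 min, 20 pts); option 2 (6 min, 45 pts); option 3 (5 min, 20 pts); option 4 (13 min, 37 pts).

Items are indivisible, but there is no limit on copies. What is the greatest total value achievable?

Best value-per-unit is option 2 at 45/6, and filling with it alone uses duration 4×6=24. No mix of the others beats 4×45 = 180.

180 pts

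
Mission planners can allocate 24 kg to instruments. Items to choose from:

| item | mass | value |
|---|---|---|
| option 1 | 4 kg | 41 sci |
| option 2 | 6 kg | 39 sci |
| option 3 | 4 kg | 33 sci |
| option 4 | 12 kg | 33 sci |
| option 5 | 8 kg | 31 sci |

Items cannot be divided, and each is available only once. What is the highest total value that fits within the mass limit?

Check high-value combinations within 24 kg:
- option 1+option 2+option 3+option 5: mass 4+6+4+8=22, value 41+39+33+31=144
- option 1+option 2+option 3: mass 4+6+4=14, value 41+39+33=113
- option 1+option 2+option 4: mass 4+6+12=22, value 41+39+33=113
- option 1+option 2+option 5: mass 4+6+8=18, value 41+39+31=111
- option 1+option 3+option 4: mass 4+4+12=20, value 41+33+33=107
Best: 144 sci.

144 sci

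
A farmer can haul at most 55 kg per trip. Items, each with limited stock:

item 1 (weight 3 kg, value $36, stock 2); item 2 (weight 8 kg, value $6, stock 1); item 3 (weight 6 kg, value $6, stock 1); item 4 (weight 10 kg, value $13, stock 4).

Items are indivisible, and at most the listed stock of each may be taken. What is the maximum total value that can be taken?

$130

Top feasible selections:
- 2×item 1 + 1×item 3 + 4×item 4: weight 52, value 130
- 2×item 1 + 1×item 2 + 4×item 4: weight 54, value 130
Best: $130.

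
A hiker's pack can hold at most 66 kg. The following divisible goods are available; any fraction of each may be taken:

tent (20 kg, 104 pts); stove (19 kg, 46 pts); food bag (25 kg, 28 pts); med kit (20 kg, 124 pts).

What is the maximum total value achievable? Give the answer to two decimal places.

281.84

Take in order of value per unit:
- med kit (124/20 per unit): all 20 → value 124, running total 124.00
- tent (104/20 per unit): all 20 → value 104, running total 228.00
- stove (46/19 per unit): all 19 → value 46, running total 274.00
- food bag (28/25 per unit): 7 of 25 → value 7×28/25 = 7.8400, running total 281.84
Total 281.84.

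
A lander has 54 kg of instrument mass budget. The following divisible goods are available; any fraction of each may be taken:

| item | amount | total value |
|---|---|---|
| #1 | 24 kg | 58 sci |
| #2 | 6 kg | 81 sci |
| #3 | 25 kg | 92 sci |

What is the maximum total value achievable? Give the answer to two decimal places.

Take in order of value per unit:
- #2 (81/6 per unit): all 6 → value 81, running total 81.00
- #3 (92/25 per unit): all 25 → value 92, running total 173.00
- #1 (58/24 per unit): 23 of 24 → value 23×58/24 = 55.5833, running total 228.58
Total 228.58.

228.58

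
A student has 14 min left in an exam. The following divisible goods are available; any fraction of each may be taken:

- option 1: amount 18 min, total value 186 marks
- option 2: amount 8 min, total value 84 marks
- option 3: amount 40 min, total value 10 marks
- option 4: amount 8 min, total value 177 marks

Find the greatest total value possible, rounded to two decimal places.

240.00

Take in order of value per unit:
- option 4 (177/8 per unit): all 8 → value 177, running total 177.00
- option 2 (84/8 per unit): 6 of 8 → value 6×84/8 = 63.0000, running total 240.00
Total 240.00.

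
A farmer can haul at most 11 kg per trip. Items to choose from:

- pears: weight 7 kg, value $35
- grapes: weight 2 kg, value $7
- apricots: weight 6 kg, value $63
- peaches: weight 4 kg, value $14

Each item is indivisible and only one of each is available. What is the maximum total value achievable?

This is a 0/1 knapsack; check combinations near the capacity.
- apricots+peaches: weight 6+4=10, value 63+14=77
- grapes+apricots: weight 2+6=8, value 7+63=70
- apricots: weight 6, value 63
Best: $77.

$77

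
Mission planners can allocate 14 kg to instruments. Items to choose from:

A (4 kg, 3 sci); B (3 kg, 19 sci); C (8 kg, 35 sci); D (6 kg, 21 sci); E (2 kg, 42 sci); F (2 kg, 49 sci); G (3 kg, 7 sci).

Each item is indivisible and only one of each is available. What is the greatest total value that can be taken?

This is a 0/1 knapsack; check combinations near the capacity.
- B+D+E+F: mass 3+6+2+2=13, value 19+21+42+49=131
- C+E+F: mass 8+2+2=12, value 35+42+49=126
- A+B+E+F+G: mass 4+3+2+2+3=14, value 3+19+42+49+7=120
Best: 131 sci.

131 sci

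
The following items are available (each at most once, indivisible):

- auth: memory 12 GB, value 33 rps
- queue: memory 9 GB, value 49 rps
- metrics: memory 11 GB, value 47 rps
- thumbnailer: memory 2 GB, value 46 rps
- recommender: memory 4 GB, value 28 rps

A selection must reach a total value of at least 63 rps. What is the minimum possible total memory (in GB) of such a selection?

6

Subsets with value ≥ 63, sorted by total memory:
- thumbnailer+recommender: memory 6, value 74
- queue+thumbnailer: memory 11, value 95
- metrics+thumbnailer: memory 13, value 93
- queue+recommender: memory 13, value 77
Minimum memory: 6 GB.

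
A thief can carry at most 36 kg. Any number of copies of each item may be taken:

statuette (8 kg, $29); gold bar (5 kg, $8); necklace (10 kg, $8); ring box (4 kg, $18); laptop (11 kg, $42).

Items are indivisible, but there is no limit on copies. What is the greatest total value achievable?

$162

Best value-per-unit is ring box at 18/4, and filling with it alone uses weight 9×4=36. No mix of the others beats 9×18 = 162.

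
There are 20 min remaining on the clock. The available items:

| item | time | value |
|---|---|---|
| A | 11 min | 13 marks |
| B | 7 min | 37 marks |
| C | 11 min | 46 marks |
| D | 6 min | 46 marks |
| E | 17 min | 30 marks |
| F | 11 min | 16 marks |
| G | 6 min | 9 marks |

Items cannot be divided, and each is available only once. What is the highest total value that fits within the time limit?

92 marks

Check high-value combinations within 20 min:
- C+D: time 11+6=17, value 46+46=92
- B+D+G: time 7+6+6=19, value 37+46+9=92
- B+D: time 7+6=13, value 37+46=83
- B+C: time 7+11=18, value 37+46=83
- D+F: time 6+11=17, value 46+16=62
Best: 92 marks.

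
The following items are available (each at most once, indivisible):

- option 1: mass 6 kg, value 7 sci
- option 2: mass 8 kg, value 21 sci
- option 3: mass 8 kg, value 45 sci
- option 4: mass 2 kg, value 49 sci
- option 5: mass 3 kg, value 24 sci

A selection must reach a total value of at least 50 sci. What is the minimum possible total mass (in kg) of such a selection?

Subsets with value ≥ 50, sorted by total mass:
- option 4+option 5: mass 5, value 73
- option 1+option 4: mass 8, value 56
- option 3+option 4: mass 10, value 94
- option 2+option 4: mass 10, value 70
Minimum mass: 5 kg.

5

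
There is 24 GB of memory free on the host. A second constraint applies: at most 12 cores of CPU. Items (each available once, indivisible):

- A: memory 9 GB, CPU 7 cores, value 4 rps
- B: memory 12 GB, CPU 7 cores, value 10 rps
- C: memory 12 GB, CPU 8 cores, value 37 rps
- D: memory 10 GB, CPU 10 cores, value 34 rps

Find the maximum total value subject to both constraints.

37 rps

Feasible sets respecting both limits:
- C: memory 12, CPU 8, value 37
- D: memory 10, CPU 10, value 34
- B: memory 12, CPU 7, value 10
- A: memory 9, CPU 7, value 4
Best: 37 rps.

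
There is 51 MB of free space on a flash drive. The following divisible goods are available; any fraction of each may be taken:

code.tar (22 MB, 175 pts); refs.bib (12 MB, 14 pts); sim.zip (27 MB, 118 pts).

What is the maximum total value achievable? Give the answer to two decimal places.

295.33

Take in order of value per unit:
- code.tar (175/22 per unit): all 22 → value 175, running total 175.00
- sim.zip (118/27 per unit): all 27 → value 118, running total 293.00
- refs.bib (14/12 per unit): 2 of 12 → value 2×14/12 = 2.3333, running total 295.33
Total 295.33.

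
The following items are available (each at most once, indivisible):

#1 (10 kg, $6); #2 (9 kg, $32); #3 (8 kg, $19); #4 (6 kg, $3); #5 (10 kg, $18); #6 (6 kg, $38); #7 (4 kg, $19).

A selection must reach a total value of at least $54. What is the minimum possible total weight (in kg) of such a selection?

Subsets with value ≥ 54, sorted by total weight:
- #6+#7: weight 10, value 57
- #3+#6: weight 14, value 57
- #2+#6: weight 15, value 70
Minimum weight: 10 kg.

10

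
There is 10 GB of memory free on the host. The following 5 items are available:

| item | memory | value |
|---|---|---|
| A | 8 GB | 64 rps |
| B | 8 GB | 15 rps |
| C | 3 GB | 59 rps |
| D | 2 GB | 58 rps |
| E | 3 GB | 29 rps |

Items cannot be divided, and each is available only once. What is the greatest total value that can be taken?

146 rps

Check high-value combinations within 10 GB:
- C+D+E: memory 3+2+3=8, value 59+58+29=146
- A+D: memory 8+2=10, value 64+58=122
- C+D: memory 3+2=5, value 59+58=117
- C+E: memory 3+3=6, value 59+29=88
- D+E: memory 2+3=5, value 58+29=87
Best: 146 rps.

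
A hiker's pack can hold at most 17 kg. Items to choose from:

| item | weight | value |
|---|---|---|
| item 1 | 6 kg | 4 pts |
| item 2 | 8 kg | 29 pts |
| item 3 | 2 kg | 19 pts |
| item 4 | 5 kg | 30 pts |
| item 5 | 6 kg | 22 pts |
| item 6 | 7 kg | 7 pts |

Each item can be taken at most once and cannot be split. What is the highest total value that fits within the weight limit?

78 pts

Check high-value combinations within 17 kg:
- item 2+item 3+item 4: weight 8+2+5=15, value 29+19+30=78
- item 3+item 4+item 5: weight 2+5+6=13, value 19+30+22=71
- item 2+item 3+item 5: weight 8+2+6=16, value 29+19+22=70
- item 2+item 4: weight 8+5=13, value 29+30=59
- item 3+item 4+item 6: weight 2+5+7=14, value 19+30+7=56
Best: 78 pts.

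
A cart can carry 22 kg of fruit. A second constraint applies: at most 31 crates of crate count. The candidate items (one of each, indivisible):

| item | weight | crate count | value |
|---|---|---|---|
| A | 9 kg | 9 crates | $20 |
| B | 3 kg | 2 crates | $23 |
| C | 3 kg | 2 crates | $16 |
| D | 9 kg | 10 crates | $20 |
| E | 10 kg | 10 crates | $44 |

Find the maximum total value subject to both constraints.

$87

Feasible sets respecting both limits:
- A+B+E: weight 22, crate count 21, value 87
- B+D+E: weight 22, crate count 22, value 87
- B+C+E: weight 16, crate count 14, value 83
- A+C+E: weight 22, crate count 21, value 80
Best: $87.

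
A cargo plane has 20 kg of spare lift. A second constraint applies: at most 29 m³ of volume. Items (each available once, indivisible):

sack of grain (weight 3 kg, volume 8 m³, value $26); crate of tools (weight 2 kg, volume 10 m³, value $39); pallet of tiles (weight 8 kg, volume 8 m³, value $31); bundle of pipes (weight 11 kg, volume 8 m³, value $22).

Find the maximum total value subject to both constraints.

Feasible sets respecting both limits:
- sack of grain+crate of tools+pallet of tiles: weight 13, volume 26, value 96
- sack of grain+crate of tools+bundle of pipes: weight 16, volume 26, value 87
- crate of tools+pallet of tiles: weight 10, volume 18, value 70
- sack of grain+crate of tools: weight 5, volume 18, value 65
Best: $96.

$96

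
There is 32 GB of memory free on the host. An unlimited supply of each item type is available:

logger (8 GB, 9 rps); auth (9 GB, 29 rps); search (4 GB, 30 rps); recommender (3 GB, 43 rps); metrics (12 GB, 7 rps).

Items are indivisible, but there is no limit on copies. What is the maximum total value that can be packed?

Best value-per-unit is recommender at 43/3, and filling with it alone uses memory 10×3=30. No mix of the others beats 10×43 = 430.

430 rps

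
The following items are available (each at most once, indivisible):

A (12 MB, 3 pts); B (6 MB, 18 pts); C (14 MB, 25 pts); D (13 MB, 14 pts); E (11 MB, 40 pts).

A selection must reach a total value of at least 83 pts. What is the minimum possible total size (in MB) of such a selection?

31

Subsets with value ≥ 83, sorted by total size:
- B+C+E: size 31, value 83
- A+B+C+E: size 43, value 86
- B+C+D+E: size 44, value 97
Minimum size: 31 MB.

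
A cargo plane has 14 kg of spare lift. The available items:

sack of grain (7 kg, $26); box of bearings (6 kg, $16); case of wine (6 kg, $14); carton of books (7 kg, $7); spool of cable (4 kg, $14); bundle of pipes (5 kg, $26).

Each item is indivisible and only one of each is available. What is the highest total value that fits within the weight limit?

Check high-value combinations within 14 kg:
- sack of grain+bundle of pipes: weight 7+5=12, value 26+26=52
- box of bearings+bundle of pipes: weight 6+5=11, value 16+26=42
- sack of grain+box of bearings: weight 7+6=13, value 26+16=42
- spool of cable+bundle of pipes: weight 4+5=9, value 14+26=40
Best: $52.

$52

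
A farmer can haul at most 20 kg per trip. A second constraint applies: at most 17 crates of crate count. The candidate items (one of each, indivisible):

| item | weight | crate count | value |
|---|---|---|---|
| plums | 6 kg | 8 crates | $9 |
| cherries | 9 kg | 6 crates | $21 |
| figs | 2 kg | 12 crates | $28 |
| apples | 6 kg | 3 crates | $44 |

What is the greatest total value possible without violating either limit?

Feasible sets respecting both limits:
- figs+apples: weight 8, crate count 15, value 72
- cherries+apples: weight 15, crate count 9, value 65
- plums+apples: weight 12, crate count 11, value 53
Best: $72.

$72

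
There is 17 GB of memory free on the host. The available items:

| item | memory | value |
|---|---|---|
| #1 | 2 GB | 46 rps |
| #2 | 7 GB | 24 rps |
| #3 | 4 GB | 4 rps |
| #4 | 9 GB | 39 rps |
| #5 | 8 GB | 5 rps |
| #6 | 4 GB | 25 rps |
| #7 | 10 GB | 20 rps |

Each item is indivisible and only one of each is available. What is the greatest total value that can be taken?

110 rps

Check high-value combinations within 17 GB:
- #1+#4+#6: memory 2+9+4=15, value 46+39+25=110
- #1+#2+#3+#6: memory 2+7+4+4=17, value 46+24+4+25=99
- #1+#2+#6: memory 2+7+4=13, value 46+24+25=95
Best: 110 rps.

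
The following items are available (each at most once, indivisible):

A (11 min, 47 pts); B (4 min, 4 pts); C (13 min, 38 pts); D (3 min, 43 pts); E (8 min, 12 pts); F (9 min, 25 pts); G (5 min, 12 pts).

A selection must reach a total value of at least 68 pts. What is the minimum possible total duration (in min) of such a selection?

Subsets with value ≥ 68, sorted by total duration:
- D+F: duration 12, value 68
- A+D: duration 14, value 90
- C+D: duration 16, value 81
- B+D+F: duration 16, value 72
Minimum duration: 12 min.

12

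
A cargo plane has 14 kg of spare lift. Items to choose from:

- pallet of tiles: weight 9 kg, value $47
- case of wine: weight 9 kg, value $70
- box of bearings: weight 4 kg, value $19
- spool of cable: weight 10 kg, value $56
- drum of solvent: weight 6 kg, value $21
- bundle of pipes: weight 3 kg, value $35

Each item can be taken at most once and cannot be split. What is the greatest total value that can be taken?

$105

Check high-value combinations within 14 kg:
- case of wine+bundle of pipes: weight 9+3=12, value 70+35=105
- spool of cable+bundle of pipes: weight 10+3=13, value 56+35=91
- case of wine+box of bearings: weight 9+4=13, value 70+19=89
Best: $105.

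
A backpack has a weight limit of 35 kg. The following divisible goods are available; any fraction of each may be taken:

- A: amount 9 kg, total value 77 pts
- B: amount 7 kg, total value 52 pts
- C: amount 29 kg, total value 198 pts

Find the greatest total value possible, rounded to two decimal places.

258.72

Take in order of value per unit:
- A (77/9 per unit): all 9 → value 77, running total 77.00
- B (52/7 per unit): all 7 → value 52, running total 129.00
- C (198/29 per unit): 19 of 29 → value 19×198/29 = 129.7241, running total 258.72
Total 258.72.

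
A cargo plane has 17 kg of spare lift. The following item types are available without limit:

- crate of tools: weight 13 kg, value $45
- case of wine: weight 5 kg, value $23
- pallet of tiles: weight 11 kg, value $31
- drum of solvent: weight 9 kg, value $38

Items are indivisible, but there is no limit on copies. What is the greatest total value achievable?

Best value-per-unit is case of wine at 23/5, and filling with it alone uses weight 3×5=15. No mix of the others beats 3×23 = 69.

$69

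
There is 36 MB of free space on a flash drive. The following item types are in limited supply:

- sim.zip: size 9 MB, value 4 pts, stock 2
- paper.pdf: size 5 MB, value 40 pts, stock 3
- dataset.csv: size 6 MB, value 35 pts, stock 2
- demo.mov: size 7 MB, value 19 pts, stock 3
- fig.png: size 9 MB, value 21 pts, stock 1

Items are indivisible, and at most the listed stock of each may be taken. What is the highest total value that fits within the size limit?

211 pts

Best selections within size 36 and stock limits:
- 3×paper.pdf + 2×dataset.csv + 1×fig.png: size 36, value 211
- 3×paper.pdf + 2×dataset.csv + 1×demo.mov: size 34, value 209
- 1×sim.zip + 3×paper.pdf + 2×dataset.csv: size 36, value 194
- 3×paper.pdf + 1×dataset.csv + 2×demo.mov: size 35, value 193
Best: 211 pts.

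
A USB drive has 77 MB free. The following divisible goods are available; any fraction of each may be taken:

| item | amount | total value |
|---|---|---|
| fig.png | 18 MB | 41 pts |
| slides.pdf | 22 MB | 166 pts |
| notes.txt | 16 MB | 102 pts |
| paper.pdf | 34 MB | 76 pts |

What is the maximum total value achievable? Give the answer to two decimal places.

Take in order of value per unit:
- slides.pdf (166/22 per unit): all 22 → value 166, running total 166.00
- notes.txt (102/16 per unit): all 16 → value 102, running total 268.00
- fig.png (41/18 per unit): all 18 → value 41, running total 309.00
- paper.pdf (76/34 per unit): 21 of 34 → value 21×76/34 = 46.9412, running total 355.94
Total 355.94.

355.94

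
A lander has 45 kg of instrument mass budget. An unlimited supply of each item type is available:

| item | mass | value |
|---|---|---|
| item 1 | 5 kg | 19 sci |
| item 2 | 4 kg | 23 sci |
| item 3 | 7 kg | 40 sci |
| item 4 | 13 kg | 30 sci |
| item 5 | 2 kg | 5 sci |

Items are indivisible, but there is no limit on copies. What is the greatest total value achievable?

258 sci

Best value-per-unit is item 2 at 23/4; filling with it alone gives 11×23 = 253.
Optimal mix: 6×item 2 + 3×item 3 → mass 45, value 258.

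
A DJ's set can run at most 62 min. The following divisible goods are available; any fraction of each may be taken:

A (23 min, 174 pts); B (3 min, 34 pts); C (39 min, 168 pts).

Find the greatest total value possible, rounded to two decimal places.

363.08

Take in order of value per unit:
- B (34/3 per unit): all 3 → value 34, running total 34.00
- A (174/23 per unit): all 23 → value 174, running total 208.00
- C (168/39 per unit): 36 of 39 → value 36×168/39 = 155.0769, running total 363.08
Total 363.08.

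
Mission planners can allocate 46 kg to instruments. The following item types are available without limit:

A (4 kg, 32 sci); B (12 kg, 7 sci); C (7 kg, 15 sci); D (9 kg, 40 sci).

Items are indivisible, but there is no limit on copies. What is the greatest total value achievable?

Best value-per-unit is A at 32/4, and filling with it alone uses mass 11×4=44. No mix of the others beats 11×32 = 352.

352 sci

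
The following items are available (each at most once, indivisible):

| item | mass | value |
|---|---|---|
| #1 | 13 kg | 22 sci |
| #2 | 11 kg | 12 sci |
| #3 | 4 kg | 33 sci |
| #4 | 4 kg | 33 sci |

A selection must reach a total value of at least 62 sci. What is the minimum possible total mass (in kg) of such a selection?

8

Subsets with value ≥ 62, sorted by total mass:
- #3+#4: mass 8, value 66
- #2+#3+#4: mass 19, value 78
- #1+#3+#4: mass 21, value 88
- #1+#2+#3: mass 28, value 67
Minimum mass: 8 kg.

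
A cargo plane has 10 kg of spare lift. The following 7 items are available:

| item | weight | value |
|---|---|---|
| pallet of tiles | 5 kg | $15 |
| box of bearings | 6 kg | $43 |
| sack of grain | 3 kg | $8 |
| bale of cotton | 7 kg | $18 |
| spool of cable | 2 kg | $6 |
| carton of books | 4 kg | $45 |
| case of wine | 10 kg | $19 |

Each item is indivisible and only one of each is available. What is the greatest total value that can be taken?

$88

This is a 0/1 knapsack; check combinations near the capacity.
- box of bearings+carton of books: weight 6+4=10, value 43+45=88
- pallet of tiles+carton of books: weight 5+4=9, value 15+45=60
- sack of grain+spool of cable+carton of books: weight 3+2+4=9, value 8+6+45=59
- sack of grain+carton of books: weight 3+4=7, value 8+45=53
Best: $88.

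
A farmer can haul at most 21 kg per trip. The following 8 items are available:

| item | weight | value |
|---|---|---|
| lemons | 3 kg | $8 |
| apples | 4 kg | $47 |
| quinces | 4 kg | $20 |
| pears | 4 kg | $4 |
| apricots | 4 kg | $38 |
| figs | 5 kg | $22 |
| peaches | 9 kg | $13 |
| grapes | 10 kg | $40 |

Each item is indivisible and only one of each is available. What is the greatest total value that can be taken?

$135

Check high-value combinations within 21 kg:
- lemons+apples+quinces+apricots+figs: weight 3+4+4+4+5=20, value 8+47+20+38+22=135
- lemons+apples+apricots+grapes: weight 3+4+4+10=21, value 8+47+38+40=133
- apples+quinces+pears+apricots+figs: weight 4+4+4+4+5=21, value 47+20+4+38+22=131
- apples+quinces+apricots+figs: weight 4+4+4+5=17, value 47+20+38+22=127
- apples+apricots+grapes: weight 4+4+10=18, value 47+38+40=125
Best: $135.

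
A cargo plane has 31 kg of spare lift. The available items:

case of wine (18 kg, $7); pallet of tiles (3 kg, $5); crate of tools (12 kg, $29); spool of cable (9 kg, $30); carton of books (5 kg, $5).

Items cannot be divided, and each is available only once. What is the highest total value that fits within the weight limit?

Check high-value combinations within 31 kg:
- pallet of tiles+crate of tools+spool of cable+carton of books: weight 3+12+9+5=29, value 5+29+30+5=69
- pallet of tiles+crate of tools+spool of cable: weight 3+12+9=24, value 5+29+30=64
- crate of tools+spool of cable+carton of books: weight 12+9+5=26, value 29+30+5=64
- crate of tools+spool of cable: weight 12+9=21, value 29+30=59
- case of wine+pallet of tiles+spool of cable: weight 18+3+9=30, value 7+5+30=42
Best: $69.

$69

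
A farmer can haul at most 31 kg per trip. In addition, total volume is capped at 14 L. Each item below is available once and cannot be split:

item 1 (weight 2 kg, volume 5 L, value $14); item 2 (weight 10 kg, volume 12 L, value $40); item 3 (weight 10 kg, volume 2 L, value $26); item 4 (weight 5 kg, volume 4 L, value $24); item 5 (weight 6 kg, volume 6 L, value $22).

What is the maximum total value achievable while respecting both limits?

$72

Feasible sets respecting both limits:
- item 3+item 4+item 5: weight 21, volume 12, value 72
- item 2+item 3: weight 20, volume 14, value 66
- item 1+item 3+item 4: weight 17, volume 11, value 64
- item 1+item 3+item 5: weight 18, volume 13, value 62
Best: $72.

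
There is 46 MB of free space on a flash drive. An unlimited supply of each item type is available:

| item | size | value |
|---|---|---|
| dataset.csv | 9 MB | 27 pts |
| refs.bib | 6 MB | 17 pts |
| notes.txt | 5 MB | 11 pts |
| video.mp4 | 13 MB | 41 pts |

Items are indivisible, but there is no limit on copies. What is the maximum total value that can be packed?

Best value-per-unit is video.mp4 at 41/13; filling with it alone gives 3×41 = 123.
Optimal mix: 1×refs.bib + 3×video.mp4 → size 45, value 140.

140 pts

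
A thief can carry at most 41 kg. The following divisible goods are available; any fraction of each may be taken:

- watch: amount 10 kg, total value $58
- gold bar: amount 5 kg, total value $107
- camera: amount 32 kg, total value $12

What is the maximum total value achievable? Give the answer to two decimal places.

Take in order of value per unit:
- gold bar (107/5 per unit): all 5 → value 107, running total 107.00
- watch (58/10 per unit): all 10 → value 58, running total 165.00
- camera (12/32 per unit): 26 of 32 → value 26×12/32 = 9.7500, running total 174.75
Total 174.75.

174.75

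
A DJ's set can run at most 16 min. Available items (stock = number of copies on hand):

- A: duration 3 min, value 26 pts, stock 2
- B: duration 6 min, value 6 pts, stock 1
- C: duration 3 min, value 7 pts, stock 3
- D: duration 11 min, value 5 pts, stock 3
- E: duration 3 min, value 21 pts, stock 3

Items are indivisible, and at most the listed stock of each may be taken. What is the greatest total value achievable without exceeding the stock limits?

115 pts

Top feasible selections:
- 2×A + 3×E: duration 15, value 115
- 2×A + 1×C + 2×E: duration 15, value 101
Best: 115 pts.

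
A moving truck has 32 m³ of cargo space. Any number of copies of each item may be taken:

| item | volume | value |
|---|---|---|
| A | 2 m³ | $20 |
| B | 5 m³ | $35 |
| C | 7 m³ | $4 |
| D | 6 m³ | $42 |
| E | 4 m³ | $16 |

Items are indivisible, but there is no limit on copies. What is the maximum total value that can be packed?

$320

Best value-per-unit is A at 20/2, and filling with it alone uses volume 16×2=32. No mix of the others beats 16×20 = 320.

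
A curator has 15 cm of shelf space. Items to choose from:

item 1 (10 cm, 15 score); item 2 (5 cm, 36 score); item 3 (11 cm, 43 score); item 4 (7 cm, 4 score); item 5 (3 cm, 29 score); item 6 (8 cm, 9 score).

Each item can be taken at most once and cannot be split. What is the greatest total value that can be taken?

72 score

This is a 0/1 knapsack; check combinations near the capacity.
- item 3+item 5: length 11+3=14, value 43+29=72
- item 2+item 4+item 5: length 5+7+3=15, value 36+4+29=69
- item 2+item 5: length 5+3=8, value 36+29=65
- item 1+item 2: length 10+5=15, value 15+36=51
Best: 72 score.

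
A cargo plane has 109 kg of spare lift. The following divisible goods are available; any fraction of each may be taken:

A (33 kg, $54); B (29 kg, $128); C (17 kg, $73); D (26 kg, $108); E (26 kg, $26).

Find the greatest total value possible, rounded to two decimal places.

367.00

Take in order of value per unit:
- B (128/29 per unit): all 29 → value 128, running total 128.00
- C (73/17 per unit): all 17 → value 73, running total 201.00
- D (108/26 per unit): all 26 → value 108, running total 309.00
- A (54/33 per unit): all 33 → value 54, running total 363.00
- E (26/26 per unit): 4 of 26 → value 4×26/26 = 4.0000, running total 367.00
Total 367.00.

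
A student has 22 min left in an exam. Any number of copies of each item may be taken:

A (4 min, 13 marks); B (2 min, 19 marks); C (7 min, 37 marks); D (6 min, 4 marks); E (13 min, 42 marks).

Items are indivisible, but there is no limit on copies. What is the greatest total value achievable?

209 marks

Best value-per-unit is B at 19/2, and filling with it alone uses time 11×2=22. No mix of the others beats 11×19 = 209.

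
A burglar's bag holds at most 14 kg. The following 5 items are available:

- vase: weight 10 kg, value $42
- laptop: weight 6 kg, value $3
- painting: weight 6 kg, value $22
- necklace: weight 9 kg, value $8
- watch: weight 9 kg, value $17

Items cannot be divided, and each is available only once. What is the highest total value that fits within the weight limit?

Check high-value combinations within 14 kg:
- vase: weight 10, value 42
- laptop+painting: weight 6+6=12, value 3+22=25
- painting: weight 6, value 22
Best: $42.

$42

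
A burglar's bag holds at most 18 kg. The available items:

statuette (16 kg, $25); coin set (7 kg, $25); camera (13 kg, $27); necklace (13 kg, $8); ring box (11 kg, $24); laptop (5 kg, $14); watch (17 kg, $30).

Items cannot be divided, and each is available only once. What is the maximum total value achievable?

Check high-value combinations within 18 kg:
- coin set+ring box: weight 7+11=18, value 25+24=49
- camera+laptop: weight 13+5=18, value 27+14=41
- coin set+laptop: weight 7+5=12, value 25+14=39
- ring box+laptop: weight 11+5=16, value 24+14=38
- watch: weight 17, value 30
Best: $49.

$49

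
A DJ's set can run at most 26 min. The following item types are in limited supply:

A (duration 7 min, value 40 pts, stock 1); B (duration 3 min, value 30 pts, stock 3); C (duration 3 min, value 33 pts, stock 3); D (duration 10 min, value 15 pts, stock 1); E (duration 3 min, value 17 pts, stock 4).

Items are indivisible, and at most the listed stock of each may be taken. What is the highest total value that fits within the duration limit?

229 pts

Best selections within duration 26 and stock limits:
- 1×A + 3×B + 3×C: duration 25, value 229
- 3×B + 3×C + 2×E: duration 24, value 223
- 1×A + 2×B + 3×C + 1×E: duration 25, value 216
Best: 229 pts.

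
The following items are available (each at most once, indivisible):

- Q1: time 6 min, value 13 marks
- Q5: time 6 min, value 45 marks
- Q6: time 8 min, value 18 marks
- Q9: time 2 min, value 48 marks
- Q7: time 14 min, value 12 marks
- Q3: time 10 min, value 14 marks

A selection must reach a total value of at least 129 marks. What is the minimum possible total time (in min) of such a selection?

32

Subsets with value ≥ 129, sorted by total time:
- Q1+Q5+Q6+Q9+Q3: time 32, value 138
- Q1+Q5+Q6+Q9+Q7: time 36, value 136
Minimum time: 32 min.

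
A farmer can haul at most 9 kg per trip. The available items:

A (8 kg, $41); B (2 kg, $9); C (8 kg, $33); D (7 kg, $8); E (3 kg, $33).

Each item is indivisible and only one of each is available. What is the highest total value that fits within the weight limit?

Check high-value combinations within 9 kg:
- B+E: weight 2+3=5, value 9+33=42
- A: weight 8, value 41
- E: weight 3, value 33
Best: $42.

$42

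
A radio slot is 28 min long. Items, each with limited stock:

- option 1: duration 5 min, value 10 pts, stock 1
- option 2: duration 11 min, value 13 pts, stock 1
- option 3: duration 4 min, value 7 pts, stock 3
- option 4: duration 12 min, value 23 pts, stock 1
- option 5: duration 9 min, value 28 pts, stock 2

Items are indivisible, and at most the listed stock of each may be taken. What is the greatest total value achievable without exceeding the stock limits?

Top feasible selections:
- 1×option 1 + 1×option 3 + 2×option 5: duration 27, value 73
- 2×option 3 + 2×option 5: duration 26, value 70
- 1×option 1 + 2×option 5: duration 23, value 66
Best: 73 pts.

73 pts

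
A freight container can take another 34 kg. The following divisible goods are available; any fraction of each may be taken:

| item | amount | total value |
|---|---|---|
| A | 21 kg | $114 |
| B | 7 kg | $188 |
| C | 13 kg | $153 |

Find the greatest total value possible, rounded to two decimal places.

417.00

Take in order of value per unit:
- B (188/7 per unit): all 7 → value 188, running total 188.00
- C (153/13 per unit): all 13 → value 153, running total 341.00
- A (114/21 per unit): 14 of 21 → value 14×114/21 = 76.0000, running total 417.00
Total 417.00.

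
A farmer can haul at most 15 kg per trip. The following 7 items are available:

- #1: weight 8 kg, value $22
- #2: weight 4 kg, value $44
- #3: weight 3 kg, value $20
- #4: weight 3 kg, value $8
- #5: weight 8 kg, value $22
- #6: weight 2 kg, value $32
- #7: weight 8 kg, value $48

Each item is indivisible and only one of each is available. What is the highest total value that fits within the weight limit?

$124

Check high-value combinations within 15 kg:
- #2+#6+#7: weight 4+2+8=14, value 44+32+48=124
- #2+#3+#7: weight 4+3+8=15, value 44+20+48=112
- #2+#3+#4+#6: weight 4+3+3+2=12, value 44+20+8+32=104
Best: $124.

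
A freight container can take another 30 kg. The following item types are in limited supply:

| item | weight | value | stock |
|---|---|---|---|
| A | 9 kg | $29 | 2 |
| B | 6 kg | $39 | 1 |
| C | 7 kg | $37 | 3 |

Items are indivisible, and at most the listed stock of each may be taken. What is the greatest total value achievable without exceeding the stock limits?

$150

Top feasible selections:
- 1×B + 3×C: weight 27, value 150
- 1×A + 1×B + 2×C: weight 29, value 142
- 1×A + 3×C: weight 30, value 140
- 1×B + 2×C: weight 20, value 113
Best: $150.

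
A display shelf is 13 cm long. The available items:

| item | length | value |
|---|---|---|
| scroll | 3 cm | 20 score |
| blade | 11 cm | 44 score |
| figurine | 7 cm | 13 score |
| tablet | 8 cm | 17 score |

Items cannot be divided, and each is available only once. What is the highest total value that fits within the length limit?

This is a 0/1 knapsack; check combinations near the capacity.
- blade: length 11, value 44
- scroll+tablet: length 3+8=11, value 20+17=37
- scroll+figurine: length 3+7=10, value 20+13=33
- scroll: length 3, value 20
- tablet: length 8, value 17
Best: 44 score.

44 score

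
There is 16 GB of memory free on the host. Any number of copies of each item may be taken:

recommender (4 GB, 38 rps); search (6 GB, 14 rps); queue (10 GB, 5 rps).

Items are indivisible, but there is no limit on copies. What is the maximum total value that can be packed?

Best value-per-unit is recommender at 38/4, and filling with it alone uses memory 4×4=16. No mix of the others beats 4×38 = 152.

152 rps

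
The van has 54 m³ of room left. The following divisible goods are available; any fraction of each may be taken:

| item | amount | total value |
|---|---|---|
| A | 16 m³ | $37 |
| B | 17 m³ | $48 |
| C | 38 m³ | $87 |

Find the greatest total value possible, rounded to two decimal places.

Take in order of value per unit:
- B (48/17 per unit): all 17 → value 48, running total 48.00
- A (37/16 per unit): all 16 → value 37, running total 85.00
- C (87/38 per unit): 21 of 38 → value 21×87/38 = 48.0789, running total 133.08
Total 133.08.

133.08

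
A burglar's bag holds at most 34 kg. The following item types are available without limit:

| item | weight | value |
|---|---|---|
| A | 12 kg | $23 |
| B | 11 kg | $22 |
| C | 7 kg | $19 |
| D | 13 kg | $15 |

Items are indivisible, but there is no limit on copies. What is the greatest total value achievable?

$80

Best value-per-unit is C at 19/7; filling with it alone gives 4×19 = 76.
Optimal mix: 1×A + 3×C → weight 33, value 80.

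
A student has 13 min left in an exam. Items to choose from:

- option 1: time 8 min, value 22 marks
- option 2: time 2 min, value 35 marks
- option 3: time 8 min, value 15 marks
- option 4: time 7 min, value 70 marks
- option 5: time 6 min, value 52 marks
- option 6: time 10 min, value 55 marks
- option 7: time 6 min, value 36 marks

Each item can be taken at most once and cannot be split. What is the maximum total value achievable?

122 marks

Check high-value combinations within 13 min:
- option 4+option 5: time 7+6=13, value 70+52=122
- option 4+option 7: time 7+6=13, value 70+36=106
- option 2+option 4: time 2+7=9, value 35+70=105
Best: 122 marks.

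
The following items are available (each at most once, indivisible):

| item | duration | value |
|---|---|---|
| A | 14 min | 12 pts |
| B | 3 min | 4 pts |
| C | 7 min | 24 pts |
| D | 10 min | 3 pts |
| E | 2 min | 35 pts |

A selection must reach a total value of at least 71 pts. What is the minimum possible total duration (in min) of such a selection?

23

Subsets with value ≥ 71, sorted by total duration:
- A+C+E: duration 23, value 71
- A+B+C+E: duration 26, value 75
Minimum duration: 23 min.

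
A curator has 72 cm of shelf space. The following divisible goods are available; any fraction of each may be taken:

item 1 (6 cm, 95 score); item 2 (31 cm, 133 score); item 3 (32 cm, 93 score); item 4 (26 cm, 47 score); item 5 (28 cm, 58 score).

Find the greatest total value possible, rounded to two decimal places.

Take in order of value per unit:
- item 1 (95/6 per unit): all 6 → value 95, running total 95.00
- item 2 (133/31 per unit): all 31 → value 133, running total 228.00
- item 3 (93/32 per unit): all 32 → value 93, running total 321.00
- item 5 (58/28 per unit): 3 of 28 → value 3×58/28 = 6.2143, running total 327.21
Total 327.21.

327.21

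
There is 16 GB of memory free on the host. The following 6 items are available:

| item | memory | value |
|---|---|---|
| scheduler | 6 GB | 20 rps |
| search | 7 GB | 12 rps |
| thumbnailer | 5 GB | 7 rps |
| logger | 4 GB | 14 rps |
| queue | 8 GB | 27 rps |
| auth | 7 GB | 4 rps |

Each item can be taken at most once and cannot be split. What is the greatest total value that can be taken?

47 rps

Check high-value combinations within 16 GB:
- scheduler+queue: memory 6+8=14, value 20+27=47
- logger+queue: memory 4+8=12, value 14+27=41
- scheduler+thumbnailer+logger: memory 6+5+4=15, value 20+7+14=41
- search+queue: memory 7+8=15, value 12+27=39
Best: 47 rps.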